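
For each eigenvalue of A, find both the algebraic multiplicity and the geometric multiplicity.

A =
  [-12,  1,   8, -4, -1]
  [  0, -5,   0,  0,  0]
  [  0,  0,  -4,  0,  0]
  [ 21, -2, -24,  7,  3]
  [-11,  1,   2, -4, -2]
λ = -5: alg = 2, geom = 1; λ = -4: alg = 1, geom = 1; λ = -1: alg = 2, geom = 1

Step 1 — factor the characteristic polynomial to read off the algebraic multiplicities:
  χ_A(x) = (x + 1)^2*(x + 4)*(x + 5)^2

Step 2 — compute geometric multiplicities via the rank-nullity identity g(λ) = n − rank(A − λI):
  rank(A − (-5)·I) = 4, so dim ker(A − (-5)·I) = n − 4 = 1
  rank(A − (-4)·I) = 4, so dim ker(A − (-4)·I) = n − 4 = 1
  rank(A − (-1)·I) = 4, so dim ker(A − (-1)·I) = n − 4 = 1

Summary:
  λ = -5: algebraic multiplicity = 2, geometric multiplicity = 1
  λ = -4: algebraic multiplicity = 1, geometric multiplicity = 1
  λ = -1: algebraic multiplicity = 2, geometric multiplicity = 1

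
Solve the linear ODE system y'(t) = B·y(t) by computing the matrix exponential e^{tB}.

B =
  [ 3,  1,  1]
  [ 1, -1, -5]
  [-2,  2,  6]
e^{tB} =
  [t*exp(2*t) + exp(2*t), t*exp(2*t), t*exp(2*t)]
  [-3*t*exp(2*t) + 2*exp(4*t) - 2*exp(2*t), -3*t*exp(2*t) + exp(2*t), -3*t*exp(2*t) - exp(4*t) + exp(2*t)]
  [2*t*exp(2*t) - 2*exp(4*t) + 2*exp(2*t), 2*t*exp(2*t), 2*t*exp(2*t) + exp(4*t)]

Strategy: write B = P · J · P⁻¹ where J is a Jordan canonical form, so e^{tB} = P · e^{tJ} · P⁻¹, and e^{tJ} can be computed block-by-block.

B has Jordan form
J =
  [2, 1, 0]
  [0, 2, 0]
  [0, 0, 4]
(up to reordering of blocks).

Per-block formulas:
  For a 2×2 Jordan block J_2(2): exp(t · J_2(2)) = e^(2t)·(I + t·N), where N is the 2×2 nilpotent shift.
  For a 1×1 block at λ = 4: exp(t · [4]) = [e^(4t)].

After assembling e^{tJ} and conjugating by P, we get:

e^{tB} =
  [t*exp(2*t) + exp(2*t), t*exp(2*t), t*exp(2*t)]
  [-3*t*exp(2*t) + 2*exp(4*t) - 2*exp(2*t), -3*t*exp(2*t) + exp(2*t), -3*t*exp(2*t) - exp(4*t) + exp(2*t)]
  [2*t*exp(2*t) - 2*exp(4*t) + 2*exp(2*t), 2*t*exp(2*t), 2*t*exp(2*t) + exp(4*t)]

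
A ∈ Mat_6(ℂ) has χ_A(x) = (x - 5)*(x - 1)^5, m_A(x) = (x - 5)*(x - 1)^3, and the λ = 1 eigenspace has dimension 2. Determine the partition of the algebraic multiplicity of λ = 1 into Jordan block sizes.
Block sizes for λ = 1: [3, 2]

Step 1 — from the characteristic polynomial, algebraic multiplicity of λ = 1 is 5. From dim ker(A − (1)·I) = 2, there are exactly 2 Jordan blocks for λ = 1.
Step 2 — from the minimal polynomial, the factor (x − 1)^3 tells us the largest block for λ = 1 has size 3.
Step 3 — with total size 5, 2 blocks, and largest block 3, the block sizes (in nonincreasing order) are [3, 2].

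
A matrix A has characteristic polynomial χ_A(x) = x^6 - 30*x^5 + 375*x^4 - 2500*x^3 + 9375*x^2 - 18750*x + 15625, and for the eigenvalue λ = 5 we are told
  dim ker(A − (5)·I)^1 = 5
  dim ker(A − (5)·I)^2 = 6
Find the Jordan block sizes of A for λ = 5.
Block sizes for λ = 5: [2, 1, 1, 1, 1]

From the dimensions of kernels of powers, the number of Jordan blocks of size at least j is d_j − d_{j−1} where d_j = dim ker(N^j) (with d_0 = 0). Computing the differences gives [5, 1].
The number of blocks of size exactly k is (#blocks of size ≥ k) − (#blocks of size ≥ k + 1), so the partition is: 4 block(s) of size 1, 1 block(s) of size 2.
In nonincreasing order the block sizes are [2, 1, 1, 1, 1].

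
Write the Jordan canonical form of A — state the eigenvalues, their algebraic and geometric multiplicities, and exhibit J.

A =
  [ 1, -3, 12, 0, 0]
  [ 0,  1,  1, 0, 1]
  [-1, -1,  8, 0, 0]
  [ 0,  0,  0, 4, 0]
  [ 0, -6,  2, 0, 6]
J_3(4) ⊕ J_1(4) ⊕ J_1(4)

The characteristic polynomial is
  det(x·I − A) = x^5 - 20*x^4 + 160*x^3 - 640*x^2 + 1280*x - 1024 = (x - 4)^5

Eigenvalues and multiplicities (the geometric multiplicity of λ is n − rank(A − λI), which equals the number of Jordan blocks for λ):
  λ = 4: algebraic multiplicity = 5, geometric multiplicity = 3

Determining the block sizes for each eigenvalue:
  λ = 4: with am = 5 and gm = 3, the partition is not yet determined (e.g. several partitions of 5 into 3 parts exist). Let N = A − (4)·I. Computing rank(N^1) = 2, rank(N^2) = 1, rank(N^3) = 0; the number of blocks of size ≥ j is rank(N^{j−1}) − rank(N^j), giving [3, 1, 1]. So we have 1 block(s) of size 3, 2 block(s) of size 1 → block sizes [3, 1, 1]

Assembling the blocks gives a Jordan form
J =
  [4, 1, 0, 0, 0]
  [0, 4, 1, 0, 0]
  [0, 0, 4, 0, 0]
  [0, 0, 0, 4, 0]
  [0, 0, 0, 0, 4]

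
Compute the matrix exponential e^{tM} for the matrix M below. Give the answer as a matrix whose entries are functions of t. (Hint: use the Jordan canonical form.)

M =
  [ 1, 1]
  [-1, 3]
e^{tM} =
  [-t*exp(2*t) + exp(2*t), t*exp(2*t)]
  [-t*exp(2*t), t*exp(2*t) + exp(2*t)]

Strategy: write M = P · J · P⁻¹ where J is a Jordan canonical form, so e^{tM} = P · e^{tJ} · P⁻¹, and e^{tJ} can be computed block-by-block.

M has Jordan form
J =
  [2, 1]
  [0, 2]
(up to reordering of blocks).

Per-block formulas:
  For a 2×2 Jordan block J_2(2): exp(t · J_2(2)) = e^(2t)·(I + t·N), where N is the 2×2 nilpotent shift.

After assembling e^{tJ} and conjugating by P, we get:

e^{tM} =
  [-t*exp(2*t) + exp(2*t), t*exp(2*t)]
  [-t*exp(2*t), t*exp(2*t) + exp(2*t)]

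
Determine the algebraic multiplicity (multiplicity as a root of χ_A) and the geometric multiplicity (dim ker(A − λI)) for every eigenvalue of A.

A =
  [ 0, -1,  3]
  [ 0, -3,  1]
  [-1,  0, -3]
λ = -2: alg = 3, geom = 1

Step 1 — factor the characteristic polynomial to read off the algebraic multiplicities:
  χ_A(x) = (x + 2)^3

Step 2 — compute geometric multiplicities via the rank-nullity identity g(λ) = n − rank(A − λI):
  rank(A − (-2)·I) = 2, so dim ker(A − (-2)·I) = n − 2 = 1

Summary:
  λ = -2: algebraic multiplicity = 3, geometric multiplicity = 1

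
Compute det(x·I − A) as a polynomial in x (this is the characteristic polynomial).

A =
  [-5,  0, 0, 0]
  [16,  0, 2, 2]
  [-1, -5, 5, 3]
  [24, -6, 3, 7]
x^4 - 7*x^3 - 12*x^2 + 176*x - 320

Expanding det(x·I − A) (e.g. by cofactor expansion or by noting that A is similar to its Jordan form J, which has the same characteristic polynomial as A) gives
  χ_A(x) = x^4 - 7*x^3 - 12*x^2 + 176*x - 320
which factors as (x - 4)^3*(x + 5). The eigenvalues (with algebraic multiplicities) are λ = -5 with multiplicity 1, λ = 4 with multiplicity 3.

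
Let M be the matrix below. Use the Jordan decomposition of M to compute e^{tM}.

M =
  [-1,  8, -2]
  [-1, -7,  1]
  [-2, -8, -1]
e^{tM} =
  [2*t*exp(-3*t) + exp(-3*t), 8*t*exp(-3*t), -2*t*exp(-3*t)]
  [-t*exp(-3*t), -4*t*exp(-3*t) + exp(-3*t), t*exp(-3*t)]
  [-2*t*exp(-3*t), -8*t*exp(-3*t), 2*t*exp(-3*t) + exp(-3*t)]

Strategy: write M = P · J · P⁻¹ where J is a Jordan canonical form, so e^{tM} = P · e^{tJ} · P⁻¹, and e^{tJ} can be computed block-by-block.

M has Jordan form
J =
  [-3,  1,  0]
  [ 0, -3,  0]
  [ 0,  0, -3]
(up to reordering of blocks).

Per-block formulas:
  For a 2×2 Jordan block J_2(-3): exp(t · J_2(-3)) = e^(-3t)·(I + t·N), where N is the 2×2 nilpotent shift.
  For a 1×1 block at λ = -3: exp(t · [-3]) = [e^(-3t)].

After assembling e^{tJ} and conjugating by P, we get:

e^{tM} =
  [2*t*exp(-3*t) + exp(-3*t), 8*t*exp(-3*t), -2*t*exp(-3*t)]
  [-t*exp(-3*t), -4*t*exp(-3*t) + exp(-3*t), t*exp(-3*t)]
  [-2*t*exp(-3*t), -8*t*exp(-3*t), 2*t*exp(-3*t) + exp(-3*t)]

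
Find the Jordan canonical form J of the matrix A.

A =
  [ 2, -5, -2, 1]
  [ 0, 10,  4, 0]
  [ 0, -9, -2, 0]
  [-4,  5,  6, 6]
J_3(4) ⊕ J_1(4)

The characteristic polynomial is
  det(x·I − A) = x^4 - 16*x^3 + 96*x^2 - 256*x + 256 = (x - 4)^4

Eigenvalues and multiplicities (the geometric multiplicity of λ is n − rank(A − λI), which equals the number of Jordan blocks for λ):
  λ = 4: algebraic multiplicity = 4, geometric multiplicity = 2

Determining the block sizes for each eigenvalue:
  λ = 4: with am = 4 and gm = 2, the partition is not yet determined (e.g. several partitions of 4 into 2 parts exist). Let N = A − (4)·I. Computing rank(N^1) = 2, rank(N^2) = 1, rank(N^3) = 0; the number of blocks of size ≥ j is rank(N^{j−1}) − rank(N^j), giving [2, 1, 1]. So we have 1 block(s) of size 3, 1 block(s) of size 1 → block sizes [3, 1]

Assembling the blocks gives a Jordan form
J =
  [4, 1, 0, 0]
  [0, 4, 1, 0]
  [0, 0, 4, 0]
  [0, 0, 0, 4]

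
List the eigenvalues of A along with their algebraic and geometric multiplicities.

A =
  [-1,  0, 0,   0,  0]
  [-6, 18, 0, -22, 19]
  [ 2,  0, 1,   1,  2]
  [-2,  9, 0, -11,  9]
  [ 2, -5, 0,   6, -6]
λ = -1: alg = 2, geom = 2; λ = 1: alg = 3, geom = 1

Step 1 — factor the characteristic polynomial to read off the algebraic multiplicities:
  χ_A(x) = (x - 1)^3*(x + 1)^2

Step 2 — compute geometric multiplicities via the rank-nullity identity g(λ) = n − rank(A − λI):
  rank(A − (-1)·I) = 3, so dim ker(A − (-1)·I) = n − 3 = 2
  rank(A − (1)·I) = 4, so dim ker(A − (1)·I) = n − 4 = 1

Summary:
  λ = -1: algebraic multiplicity = 2, geometric multiplicity = 2
  λ = 1: algebraic multiplicity = 3, geometric multiplicity = 1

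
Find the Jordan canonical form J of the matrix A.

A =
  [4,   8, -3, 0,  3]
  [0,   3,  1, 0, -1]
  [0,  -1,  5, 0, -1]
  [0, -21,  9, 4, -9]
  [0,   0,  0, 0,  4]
J_3(4) ⊕ J_1(4) ⊕ J_1(4)

The characteristic polynomial is
  det(x·I − A) = x^5 - 20*x^4 + 160*x^3 - 640*x^2 + 1280*x - 1024 = (x - 4)^5

Eigenvalues and multiplicities (the geometric multiplicity of λ is n − rank(A − λI), which equals the number of Jordan blocks for λ):
  λ = 4: algebraic multiplicity = 5, geometric multiplicity = 3

Determining the block sizes for each eigenvalue:
  λ = 4: with am = 5 and gm = 3, the partition is not yet determined (e.g. several partitions of 5 into 3 parts exist). Let N = A − (4)·I. Computing rank(N^1) = 2, rank(N^2) = 1, rank(N^3) = 0; the number of blocks of size ≥ j is rank(N^{j−1}) − rank(N^j), giving [3, 1, 1]. So we have 1 block(s) of size 3, 2 block(s) of size 1 → block sizes [3, 1, 1]

Assembling the blocks gives a Jordan form
J =
  [4, 1, 0, 0, 0]
  [0, 4, 1, 0, 0]
  [0, 0, 4, 0, 0]
  [0, 0, 0, 4, 0]
  [0, 0, 0, 0, 4]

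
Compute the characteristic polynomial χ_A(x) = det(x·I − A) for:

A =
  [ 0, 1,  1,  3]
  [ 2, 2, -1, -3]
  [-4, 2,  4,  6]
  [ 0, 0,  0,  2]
x^4 - 8*x^3 + 24*x^2 - 32*x + 16

Expanding det(x·I − A) (e.g. by cofactor expansion or by noting that A is similar to its Jordan form J, which has the same characteristic polynomial as A) gives
  χ_A(x) = x^4 - 8*x^3 + 24*x^2 - 32*x + 16
which factors as (x - 2)^4. The eigenvalues (with algebraic multiplicities) are λ = 2 with multiplicity 4.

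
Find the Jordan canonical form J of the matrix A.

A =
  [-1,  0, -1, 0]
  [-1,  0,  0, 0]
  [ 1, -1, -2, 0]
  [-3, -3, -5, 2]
J_3(-1) ⊕ J_1(2)

The characteristic polynomial is
  det(x·I − A) = x^4 + x^3 - 3*x^2 - 5*x - 2 = (x - 2)*(x + 1)^3

Eigenvalues and multiplicities (the geometric multiplicity of λ is n − rank(A − λI), which equals the number of Jordan blocks for λ):
  λ = -1: algebraic multiplicity = 3, geometric multiplicity = 1
  λ = 2: algebraic multiplicity = 1, geometric multiplicity = 1

Determining the block sizes for each eigenvalue:
  λ = -1: one block (gm = 1), so the single block has size am = 3 → block sizes [3]
  λ = 2: one block (gm = 1), so the single block has size am = 1 → block sizes [1]

Assembling the blocks gives a Jordan form
J =
  [-1,  1,  0, 0]
  [ 0, -1,  1, 0]
  [ 0,  0, -1, 0]
  [ 0,  0,  0, 2]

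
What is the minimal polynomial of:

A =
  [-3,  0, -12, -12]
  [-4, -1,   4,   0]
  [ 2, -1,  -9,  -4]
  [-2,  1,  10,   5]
x^3 + 5*x^2 + 3*x - 9

The characteristic polynomial is χ_A(x) = (x - 1)*(x + 3)^3, so the eigenvalues are known. The minimal polynomial is
  m_A(x) = Π_λ (x − λ)^{k_λ}
where k_λ is the size of the *largest* Jordan block for λ (equivalently, the smallest k with (A − λI)^k v = 0 for every generalised eigenvector v of λ).

  λ = -3: largest Jordan block has size 2, contributing (x + 3)^2
  λ = 1: largest Jordan block has size 1, contributing (x − 1)

So m_A(x) = (x - 1)*(x + 3)^2 = x^3 + 5*x^2 + 3*x - 9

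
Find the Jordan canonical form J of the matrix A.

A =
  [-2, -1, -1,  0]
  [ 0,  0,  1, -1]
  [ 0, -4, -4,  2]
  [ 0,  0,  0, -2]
J_3(-2) ⊕ J_1(-2)

The characteristic polynomial is
  det(x·I − A) = x^4 + 8*x^3 + 24*x^2 + 32*x + 16 = (x + 2)^4

Eigenvalues and multiplicities (the geometric multiplicity of λ is n − rank(A − λI), which equals the number of Jordan blocks for λ):
  λ = -2: algebraic multiplicity = 4, geometric multiplicity = 2

Determining the block sizes for each eigenvalue:
  λ = -2: with am = 4 and gm = 2, the partition is not yet determined (e.g. several partitions of 4 into 2 parts exist). Let N = A − (-2)·I. Computing rank(N^1) = 2, rank(N^2) = 1, rank(N^3) = 0; the number of blocks of size ≥ j is rank(N^{j−1}) − rank(N^j), giving [2, 1, 1]. So we have 1 block(s) of size 3, 1 block(s) of size 1 → block sizes [3, 1]

Assembling the blocks gives a Jordan form
J =
  [-2,  1,  0,  0]
  [ 0, -2,  1,  0]
  [ 0,  0, -2,  0]
  [ 0,  0,  0, -2]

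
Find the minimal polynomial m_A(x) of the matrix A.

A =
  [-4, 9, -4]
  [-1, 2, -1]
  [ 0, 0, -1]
x^3 + 3*x^2 + 3*x + 1

The characteristic polynomial is χ_A(x) = (x + 1)^3, so the eigenvalues are known. The minimal polynomial is
  m_A(x) = Π_λ (x − λ)^{k_λ}
where k_λ is the size of the *largest* Jordan block for λ (equivalently, the smallest k with (A − λI)^k v = 0 for every generalised eigenvector v of λ).

  λ = -1: largest Jordan block has size 3, contributing (x + 1)^3

So m_A(x) = (x + 1)^3 = x^3 + 3*x^2 + 3*x + 1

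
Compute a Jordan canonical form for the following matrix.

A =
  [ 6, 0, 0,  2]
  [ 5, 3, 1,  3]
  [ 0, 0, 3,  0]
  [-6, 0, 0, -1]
J_1(2) ⊕ J_2(3) ⊕ J_1(3)

The characteristic polynomial is
  det(x·I − A) = x^4 - 11*x^3 + 45*x^2 - 81*x + 54 = (x - 3)^3*(x - 2)

Eigenvalues and multiplicities (the geometric multiplicity of λ is n − rank(A − λI), which equals the number of Jordan blocks for λ):
  λ = 2: algebraic multiplicity = 1, geometric multiplicity = 1
  λ = 3: algebraic multiplicity = 3, geometric multiplicity = 2

Determining the block sizes for each eigenvalue:
  λ = 2: one block (gm = 1), so the single block has size am = 1 → block sizes [1]
  λ = 3: 2 blocks summing to 3 forces exactly one block of size 2 and the rest size 1 → block sizes [2, 1]

Assembling the blocks gives a Jordan form
J =
  [2, 0, 0, 0]
  [0, 3, 1, 0]
  [0, 0, 3, 0]
  [0, 0, 0, 3]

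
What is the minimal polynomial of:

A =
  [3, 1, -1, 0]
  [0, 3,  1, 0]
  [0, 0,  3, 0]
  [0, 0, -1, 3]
x^3 - 9*x^2 + 27*x - 27

The characteristic polynomial is χ_A(x) = (x - 3)^4, so the eigenvalues are known. The minimal polynomial is
  m_A(x) = Π_λ (x − λ)^{k_λ}
where k_λ is the size of the *largest* Jordan block for λ (equivalently, the smallest k with (A − λI)^k v = 0 for every generalised eigenvector v of λ).

  λ = 3: largest Jordan block has size 3, contributing (x − 3)^3

So m_A(x) = (x - 3)^3 = x^3 - 9*x^2 + 27*x - 27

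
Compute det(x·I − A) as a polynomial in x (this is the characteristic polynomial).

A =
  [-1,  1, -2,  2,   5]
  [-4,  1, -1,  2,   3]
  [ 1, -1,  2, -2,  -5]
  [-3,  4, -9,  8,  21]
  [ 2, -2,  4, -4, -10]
x^5

Expanding det(x·I − A) (e.g. by cofactor expansion or by noting that A is similar to its Jordan form J, which has the same characteristic polynomial as A) gives
  χ_A(x) = x^5
which factors as x^5. The eigenvalues (with algebraic multiplicities) are λ = 0 with multiplicity 5.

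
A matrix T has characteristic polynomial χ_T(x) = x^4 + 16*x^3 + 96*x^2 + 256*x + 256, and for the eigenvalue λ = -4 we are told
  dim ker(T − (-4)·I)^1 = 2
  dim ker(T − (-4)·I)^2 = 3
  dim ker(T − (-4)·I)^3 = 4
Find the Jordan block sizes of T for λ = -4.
Block sizes for λ = -4: [3, 1]

From the dimensions of kernels of powers, the number of Jordan blocks of size at least j is d_j − d_{j−1} where d_j = dim ker(N^j) (with d_0 = 0). Computing the differences gives [2, 1, 1].
The number of blocks of size exactly k is (#blocks of size ≥ k) − (#blocks of size ≥ k + 1), so the partition is: 1 block(s) of size 1, 1 block(s) of size 3.
In nonincreasing order the block sizes are [3, 1].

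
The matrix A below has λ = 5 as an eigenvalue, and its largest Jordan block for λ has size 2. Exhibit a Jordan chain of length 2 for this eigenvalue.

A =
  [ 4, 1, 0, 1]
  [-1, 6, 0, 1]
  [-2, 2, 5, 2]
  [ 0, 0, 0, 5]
A Jordan chain for λ = 5 of length 2:
v_1 = (-1, -1, -2, 0)ᵀ
v_2 = (1, 0, 0, 0)ᵀ

Let N = A − (5)·I. We want v_2 with N^2 v_2 = 0 but N^1 v_2 ≠ 0; then v_{j-1} := N · v_j for j = 2, …, 2.

Pick v_2 = (1, 0, 0, 0)ᵀ.
Then v_1 = N · v_2 = (-1, -1, -2, 0)ᵀ.

Sanity check: (A − (5)·I) v_1 = (0, 0, 0, 0)ᵀ = 0. ✓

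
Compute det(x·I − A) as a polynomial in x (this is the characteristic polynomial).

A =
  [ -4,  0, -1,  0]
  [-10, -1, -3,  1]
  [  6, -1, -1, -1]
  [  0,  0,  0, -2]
x^4 + 8*x^3 + 24*x^2 + 32*x + 16

Expanding det(x·I − A) (e.g. by cofactor expansion or by noting that A is similar to its Jordan form J, which has the same characteristic polynomial as A) gives
  χ_A(x) = x^4 + 8*x^3 + 24*x^2 + 32*x + 16
which factors as (x + 2)^4. The eigenvalues (with algebraic multiplicities) are λ = -2 with multiplicity 4.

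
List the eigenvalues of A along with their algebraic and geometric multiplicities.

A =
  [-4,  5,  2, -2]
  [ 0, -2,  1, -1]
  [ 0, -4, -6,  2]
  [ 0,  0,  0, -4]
λ = -4: alg = 4, geom = 2

Step 1 — factor the characteristic polynomial to read off the algebraic multiplicities:
  χ_A(x) = (x + 4)^4

Step 2 — compute geometric multiplicities via the rank-nullity identity g(λ) = n − rank(A − λI):
  rank(A − (-4)·I) = 2, so dim ker(A − (-4)·I) = n − 2 = 2

Summary:
  λ = -4: algebraic multiplicity = 4, geometric multiplicity = 2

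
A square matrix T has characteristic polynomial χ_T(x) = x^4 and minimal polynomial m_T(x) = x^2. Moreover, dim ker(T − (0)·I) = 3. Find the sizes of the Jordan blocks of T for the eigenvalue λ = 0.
Block sizes for λ = 0: [2, 1, 1]

Step 1 — from the characteristic polynomial, algebraic multiplicity of λ = 0 is 4. From dim ker(T − (0)·I) = 3, there are exactly 3 Jordan blocks for λ = 0.
Step 2 — from the minimal polynomial, the factor (x − 0)^2 tells us the largest block for λ = 0 has size 2.
Step 3 — with total size 4, 3 blocks, and largest block 2, the block sizes (in nonincreasing order) are [2, 1, 1].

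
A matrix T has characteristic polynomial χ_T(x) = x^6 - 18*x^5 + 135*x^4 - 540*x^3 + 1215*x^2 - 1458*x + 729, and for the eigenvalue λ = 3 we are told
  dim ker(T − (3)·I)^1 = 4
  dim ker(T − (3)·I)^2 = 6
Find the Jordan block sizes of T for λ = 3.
Block sizes for λ = 3: [2, 2, 1, 1]

From the dimensions of kernels of powers, the number of Jordan blocks of size at least j is d_j − d_{j−1} where d_j = dim ker(N^j) (with d_0 = 0). Computing the differences gives [4, 2].
The number of blocks of size exactly k is (#blocks of size ≥ k) − (#blocks of size ≥ k + 1), so the partition is: 2 block(s) of size 1, 2 block(s) of size 2.
In nonincreasing order the block sizes are [2, 2, 1, 1].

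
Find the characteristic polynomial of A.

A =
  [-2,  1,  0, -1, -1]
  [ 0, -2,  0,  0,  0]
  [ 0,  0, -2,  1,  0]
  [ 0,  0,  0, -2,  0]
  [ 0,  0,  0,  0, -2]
x^5 + 10*x^4 + 40*x^3 + 80*x^2 + 80*x + 32

Expanding det(x·I − A) (e.g. by cofactor expansion or by noting that A is similar to its Jordan form J, which has the same characteristic polynomial as A) gives
  χ_A(x) = x^5 + 10*x^4 + 40*x^3 + 80*x^2 + 80*x + 32
which factors as (x + 2)^5. The eigenvalues (with algebraic multiplicities) are λ = -2 with multiplicity 5.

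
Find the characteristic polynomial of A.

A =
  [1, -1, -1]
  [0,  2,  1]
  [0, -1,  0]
x^3 - 3*x^2 + 3*x - 1

Expanding det(x·I − A) (e.g. by cofactor expansion or by noting that A is similar to its Jordan form J, which has the same characteristic polynomial as A) gives
  χ_A(x) = x^3 - 3*x^2 + 3*x - 1
which factors as (x - 1)^3. The eigenvalues (with algebraic multiplicities) are λ = 1 with multiplicity 3.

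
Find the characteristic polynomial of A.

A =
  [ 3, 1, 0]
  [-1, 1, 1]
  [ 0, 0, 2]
x^3 - 6*x^2 + 12*x - 8

Expanding det(x·I − A) (e.g. by cofactor expansion or by noting that A is similar to its Jordan form J, which has the same characteristic polynomial as A) gives
  χ_A(x) = x^3 - 6*x^2 + 12*x - 8
which factors as (x - 2)^3. The eigenvalues (with algebraic multiplicities) are λ = 2 with multiplicity 3.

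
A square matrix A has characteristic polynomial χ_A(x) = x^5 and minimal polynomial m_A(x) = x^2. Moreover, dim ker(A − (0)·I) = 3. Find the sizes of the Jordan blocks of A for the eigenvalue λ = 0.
Block sizes for λ = 0: [2, 2, 1]

Step 1 — from the characteristic polynomial, algebraic multiplicity of λ = 0 is 5. From dim ker(A − (0)·I) = 3, there are exactly 3 Jordan blocks for λ = 0.
Step 2 — from the minimal polynomial, the factor (x − 0)^2 tells us the largest block for λ = 0 has size 2.
Step 3 — with total size 5, 3 blocks, and largest block 2, the block sizes (in nonincreasing order) are [2, 2, 1].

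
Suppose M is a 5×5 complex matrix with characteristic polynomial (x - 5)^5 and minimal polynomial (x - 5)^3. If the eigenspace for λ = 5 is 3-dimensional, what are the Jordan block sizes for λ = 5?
Block sizes for λ = 5: [3, 1, 1]

Step 1 — from the characteristic polynomial, algebraic multiplicity of λ = 5 is 5. From dim ker(M − (5)·I) = 3, there are exactly 3 Jordan blocks for λ = 5.
Step 2 — from the minimal polynomial, the factor (x − 5)^3 tells us the largest block for λ = 5 has size 3.
Step 3 — with total size 5, 3 blocks, and largest block 3, the block sizes (in nonincreasing order) are [3, 1, 1].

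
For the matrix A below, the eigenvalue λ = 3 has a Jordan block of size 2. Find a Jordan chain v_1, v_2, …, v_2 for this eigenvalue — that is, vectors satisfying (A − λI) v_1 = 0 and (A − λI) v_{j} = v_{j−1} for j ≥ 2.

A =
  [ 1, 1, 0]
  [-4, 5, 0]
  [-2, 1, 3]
A Jordan chain for λ = 3 of length 2:
v_1 = (-2, -4, -2)ᵀ
v_2 = (1, 0, 0)ᵀ

Let N = A − (3)·I. We want v_2 with N^2 v_2 = 0 but N^1 v_2 ≠ 0; then v_{j-1} := N · v_j for j = 2, …, 2.

Pick v_2 = (1, 0, 0)ᵀ.
Then v_1 = N · v_2 = (-2, -4, -2)ᵀ.

Sanity check: (A − (3)·I) v_1 = (0, 0, 0)ᵀ = 0. ✓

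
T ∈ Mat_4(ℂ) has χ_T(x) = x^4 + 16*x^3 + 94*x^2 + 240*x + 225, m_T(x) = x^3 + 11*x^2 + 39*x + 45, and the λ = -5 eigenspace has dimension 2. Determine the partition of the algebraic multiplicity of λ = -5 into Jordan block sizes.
Block sizes for λ = -5: [1, 1]

Step 1 — from the characteristic polynomial, algebraic multiplicity of λ = -5 is 2. From dim ker(T − (-5)·I) = 2, there are exactly 2 Jordan blocks for λ = -5.
Step 2 — from the minimal polynomial, the factor (x + 5) tells us the largest block for λ = -5 has size 1.
Step 3 — with total size 2, 2 blocks, and largest block 1, the block sizes (in nonincreasing order) are [1, 1].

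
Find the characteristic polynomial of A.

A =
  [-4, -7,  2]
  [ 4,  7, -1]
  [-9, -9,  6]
x^3 - 9*x^2 + 27*x - 27

Expanding det(x·I − A) (e.g. by cofactor expansion or by noting that A is similar to its Jordan form J, which has the same characteristic polynomial as A) gives
  χ_A(x) = x^3 - 9*x^2 + 27*x - 27
which factors as (x - 3)^3. The eigenvalues (with algebraic multiplicities) are λ = 3 with multiplicity 3.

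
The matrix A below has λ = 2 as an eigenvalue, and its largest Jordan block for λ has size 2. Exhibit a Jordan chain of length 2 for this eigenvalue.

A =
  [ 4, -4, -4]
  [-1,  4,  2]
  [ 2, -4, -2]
A Jordan chain for λ = 2 of length 2:
v_1 = (2, -1, 2)ᵀ
v_2 = (1, 0, 0)ᵀ

Let N = A − (2)·I. We want v_2 with N^2 v_2 = 0 but N^1 v_2 ≠ 0; then v_{j-1} := N · v_j for j = 2, …, 2.

Pick v_2 = (1, 0, 0)ᵀ.
Then v_1 = N · v_2 = (2, -1, 2)ᵀ.

Sanity check: (A − (2)·I) v_1 = (0, 0, 0)ᵀ = 0. ✓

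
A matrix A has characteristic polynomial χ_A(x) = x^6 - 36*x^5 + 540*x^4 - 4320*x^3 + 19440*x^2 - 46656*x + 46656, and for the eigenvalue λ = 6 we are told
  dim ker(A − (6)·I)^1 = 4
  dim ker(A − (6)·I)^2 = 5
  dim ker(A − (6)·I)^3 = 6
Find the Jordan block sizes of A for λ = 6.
Block sizes for λ = 6: [3, 1, 1, 1]

From the dimensions of kernels of powers, the number of Jordan blocks of size at least j is d_j − d_{j−1} where d_j = dim ker(N^j) (with d_0 = 0). Computing the differences gives [4, 1, 1].
The number of blocks of size exactly k is (#blocks of size ≥ k) − (#blocks of size ≥ k + 1), so the partition is: 3 block(s) of size 1, 1 block(s) of size 3.
In nonincreasing order the block sizes are [3, 1, 1, 1].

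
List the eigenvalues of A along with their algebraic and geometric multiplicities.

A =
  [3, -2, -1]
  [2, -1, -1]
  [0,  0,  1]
λ = 1: alg = 3, geom = 2

Step 1 — factor the characteristic polynomial to read off the algebraic multiplicities:
  χ_A(x) = (x - 1)^3

Step 2 — compute geometric multiplicities via the rank-nullity identity g(λ) = n − rank(A − λI):
  rank(A − (1)·I) = 1, so dim ker(A − (1)·I) = n − 1 = 2

Summary:
  λ = 1: algebraic multiplicity = 3, geometric multiplicity = 2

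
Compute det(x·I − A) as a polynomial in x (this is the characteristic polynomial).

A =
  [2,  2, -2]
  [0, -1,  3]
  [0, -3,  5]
x^3 - 6*x^2 + 12*x - 8

Expanding det(x·I − A) (e.g. by cofactor expansion or by noting that A is similar to its Jordan form J, which has the same characteristic polynomial as A) gives
  χ_A(x) = x^3 - 6*x^2 + 12*x - 8
which factors as (x - 2)^3. The eigenvalues (with algebraic multiplicities) are λ = 2 with multiplicity 3.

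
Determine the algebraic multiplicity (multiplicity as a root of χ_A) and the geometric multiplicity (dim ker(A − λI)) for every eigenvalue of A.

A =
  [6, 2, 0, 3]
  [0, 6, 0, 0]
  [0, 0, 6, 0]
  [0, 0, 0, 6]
λ = 6: alg = 4, geom = 3

Step 1 — factor the characteristic polynomial to read off the algebraic multiplicities:
  χ_A(x) = (x - 6)^4

Step 2 — compute geometric multiplicities via the rank-nullity identity g(λ) = n − rank(A − λI):
  rank(A − (6)·I) = 1, so dim ker(A − (6)·I) = n − 1 = 3

Summary:
  λ = 6: algebraic multiplicity = 4, geometric multiplicity = 3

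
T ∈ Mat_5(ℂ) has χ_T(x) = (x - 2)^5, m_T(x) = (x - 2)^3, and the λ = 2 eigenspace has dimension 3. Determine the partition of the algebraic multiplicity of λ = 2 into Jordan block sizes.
Block sizes for λ = 2: [3, 1, 1]

Step 1 — from the characteristic polynomial, algebraic multiplicity of λ = 2 is 5. From dim ker(T − (2)·I) = 3, there are exactly 3 Jordan blocks for λ = 2.
Step 2 — from the minimal polynomial, the factor (x − 2)^3 tells us the largest block for λ = 2 has size 3.
Step 3 — with total size 5, 3 blocks, and largest block 3, the block sizes (in nonincreasing order) are [3, 1, 1].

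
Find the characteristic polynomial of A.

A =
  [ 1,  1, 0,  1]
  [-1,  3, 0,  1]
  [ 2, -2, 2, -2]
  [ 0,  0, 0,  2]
x^4 - 8*x^3 + 24*x^2 - 32*x + 16

Expanding det(x·I − A) (e.g. by cofactor expansion or by noting that A is similar to its Jordan form J, which has the same characteristic polynomial as A) gives
  χ_A(x) = x^4 - 8*x^3 + 24*x^2 - 32*x + 16
which factors as (x - 2)^4. The eigenvalues (with algebraic multiplicities) are λ = 2 with multiplicity 4.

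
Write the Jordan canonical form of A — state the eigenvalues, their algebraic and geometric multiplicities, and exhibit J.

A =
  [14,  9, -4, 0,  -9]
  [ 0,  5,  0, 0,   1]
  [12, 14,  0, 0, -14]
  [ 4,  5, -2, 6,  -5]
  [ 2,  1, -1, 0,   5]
J_3(6) ⊕ J_1(6) ⊕ J_1(6)

The characteristic polynomial is
  det(x·I − A) = x^5 - 30*x^4 + 360*x^3 - 2160*x^2 + 6480*x - 7776 = (x - 6)^5

Eigenvalues and multiplicities (the geometric multiplicity of λ is n − rank(A − λI), which equals the number of Jordan blocks for λ):
  λ = 6: algebraic multiplicity = 5, geometric multiplicity = 3

Determining the block sizes for each eigenvalue:
  λ = 6: with am = 5 and gm = 3, the partition is not yet determined (e.g. several partitions of 5 into 3 parts exist). Let N = A − (6)·I. Computing rank(N^1) = 2, rank(N^2) = 1, rank(N^3) = 0; the number of blocks of size ≥ j is rank(N^{j−1}) − rank(N^j), giving [3, 1, 1]. So we have 1 block(s) of size 3, 2 block(s) of size 1 → block sizes [3, 1, 1]

Assembling the blocks gives a Jordan form
J =
  [6, 1, 0, 0, 0]
  [0, 6, 1, 0, 0]
  [0, 0, 6, 0, 0]
  [0, 0, 0, 6, 0]
  [0, 0, 0, 0, 6]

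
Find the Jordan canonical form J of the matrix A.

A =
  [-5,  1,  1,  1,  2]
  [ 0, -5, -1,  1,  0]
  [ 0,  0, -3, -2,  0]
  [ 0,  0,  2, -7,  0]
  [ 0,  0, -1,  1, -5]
J_3(-5) ⊕ J_1(-5) ⊕ J_1(-5)

The characteristic polynomial is
  det(x·I − A) = x^5 + 25*x^4 + 250*x^3 + 1250*x^2 + 3125*x + 3125 = (x + 5)^5

Eigenvalues and multiplicities (the geometric multiplicity of λ is n − rank(A − λI), which equals the number of Jordan blocks for λ):
  λ = -5: algebraic multiplicity = 5, geometric multiplicity = 3

Determining the block sizes for each eigenvalue:
  λ = -5: with am = 5 and gm = 3, the partition is not yet determined (e.g. several partitions of 5 into 3 parts exist). Let N = A − (-5)·I. Computing rank(N^1) = 2, rank(N^2) = 1, rank(N^3) = 0; the number of blocks of size ≥ j is rank(N^{j−1}) − rank(N^j), giving [3, 1, 1]. So we have 1 block(s) of size 3, 2 block(s) of size 1 → block sizes [3, 1, 1]

Assembling the blocks gives a Jordan form
J =
  [-5,  1,  0,  0,  0]
  [ 0, -5,  1,  0,  0]
  [ 0,  0, -5,  0,  0]
  [ 0,  0,  0, -5,  0]
  [ 0,  0,  0,  0, -5]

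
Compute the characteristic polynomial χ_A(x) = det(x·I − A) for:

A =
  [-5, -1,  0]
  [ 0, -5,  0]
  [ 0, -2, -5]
x^3 + 15*x^2 + 75*x + 125

Expanding det(x·I − A) (e.g. by cofactor expansion or by noting that A is similar to its Jordan form J, which has the same characteristic polynomial as A) gives
  χ_A(x) = x^3 + 15*x^2 + 75*x + 125
which factors as (x + 5)^3. The eigenvalues (with algebraic multiplicities) are λ = -5 with multiplicity 3.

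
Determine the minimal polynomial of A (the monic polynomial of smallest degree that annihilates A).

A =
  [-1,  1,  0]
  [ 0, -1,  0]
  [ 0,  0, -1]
x^2 + 2*x + 1

The characteristic polynomial is χ_A(x) = (x + 1)^3, so the eigenvalues are known. The minimal polynomial is
  m_A(x) = Π_λ (x − λ)^{k_λ}
where k_λ is the size of the *largest* Jordan block for λ (equivalently, the smallest k with (A − λI)^k v = 0 for every generalised eigenvector v of λ).

  λ = -1: largest Jordan block has size 2, contributing (x + 1)^2

So m_A(x) = (x + 1)^2 = x^2 + 2*x + 1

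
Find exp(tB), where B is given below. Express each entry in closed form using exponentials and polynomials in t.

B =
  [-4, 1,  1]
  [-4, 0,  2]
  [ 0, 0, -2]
e^{tB} =
  [-2*t*exp(-2*t) + exp(-2*t), t*exp(-2*t), t*exp(-2*t)]
  [-4*t*exp(-2*t), 2*t*exp(-2*t) + exp(-2*t), 2*t*exp(-2*t)]
  [0, 0, exp(-2*t)]

Strategy: write B = P · J · P⁻¹ where J is a Jordan canonical form, so e^{tB} = P · e^{tJ} · P⁻¹, and e^{tJ} can be computed block-by-block.

B has Jordan form
J =
  [-2,  1,  0]
  [ 0, -2,  0]
  [ 0,  0, -2]
(up to reordering of blocks).

Per-block formulas:
  For a 1×1 block at λ = -2: exp(t · [-2]) = [e^(-2t)].
  For a 2×2 Jordan block J_2(-2): exp(t · J_2(-2)) = e^(-2t)·(I + t·N), where N is the 2×2 nilpotent shift.

After assembling e^{tJ} and conjugating by P, we get:

e^{tB} =
  [-2*t*exp(-2*t) + exp(-2*t), t*exp(-2*t), t*exp(-2*t)]
  [-4*t*exp(-2*t), 2*t*exp(-2*t) + exp(-2*t), 2*t*exp(-2*t)]
  [0, 0, exp(-2*t)]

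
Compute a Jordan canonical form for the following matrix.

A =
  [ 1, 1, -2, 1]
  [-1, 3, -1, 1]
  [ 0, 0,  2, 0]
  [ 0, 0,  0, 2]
J_3(2) ⊕ J_1(2)

The characteristic polynomial is
  det(x·I − A) = x^4 - 8*x^3 + 24*x^2 - 32*x + 16 = (x - 2)^4

Eigenvalues and multiplicities (the geometric multiplicity of λ is n − rank(A − λI), which equals the number of Jordan blocks for λ):
  λ = 2: algebraic multiplicity = 4, geometric multiplicity = 2

Determining the block sizes for each eigenvalue:
  λ = 2: with am = 4 and gm = 2, the partition is not yet determined (e.g. several partitions of 4 into 2 parts exist). Let N = A − (2)·I. Computing rank(N^1) = 2, rank(N^2) = 1, rank(N^3) = 0; the number of blocks of size ≥ j is rank(N^{j−1}) − rank(N^j), giving [2, 1, 1]. So we have 1 block(s) of size 3, 1 block(s) of size 1 → block sizes [3, 1]

Assembling the blocks gives a Jordan form
J =
  [2, 1, 0, 0]
  [0, 2, 1, 0]
  [0, 0, 2, 0]
  [0, 0, 0, 2]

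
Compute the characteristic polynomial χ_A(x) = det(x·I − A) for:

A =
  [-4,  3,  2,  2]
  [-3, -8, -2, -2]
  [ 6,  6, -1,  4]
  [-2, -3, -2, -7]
x^4 + 20*x^3 + 150*x^2 + 500*x + 625

Expanding det(x·I − A) (e.g. by cofactor expansion or by noting that A is similar to its Jordan form J, which has the same characteristic polynomial as A) gives
  χ_A(x) = x^4 + 20*x^3 + 150*x^2 + 500*x + 625
which factors as (x + 5)^4. The eigenvalues (with algebraic multiplicities) are λ = -5 with multiplicity 4.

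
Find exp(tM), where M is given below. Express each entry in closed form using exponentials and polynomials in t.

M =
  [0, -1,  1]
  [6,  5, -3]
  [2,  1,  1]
e^{tM} =
  [-2*t*exp(2*t) + exp(2*t), -t*exp(2*t), t*exp(2*t)]
  [6*t*exp(2*t), 3*t*exp(2*t) + exp(2*t), -3*t*exp(2*t)]
  [2*t*exp(2*t), t*exp(2*t), -t*exp(2*t) + exp(2*t)]

Strategy: write M = P · J · P⁻¹ where J is a Jordan canonical form, so e^{tM} = P · e^{tJ} · P⁻¹, and e^{tJ} can be computed block-by-block.

M has Jordan form
J =
  [2, 1, 0]
  [0, 2, 0]
  [0, 0, 2]
(up to reordering of blocks).

Per-block formulas:
  For a 2×2 Jordan block J_2(2): exp(t · J_2(2)) = e^(2t)·(I + t·N), where N is the 2×2 nilpotent shift.
  For a 1×1 block at λ = 2: exp(t · [2]) = [e^(2t)].

After assembling e^{tJ} and conjugating by P, we get:

e^{tM} =
  [-2*t*exp(2*t) + exp(2*t), -t*exp(2*t), t*exp(2*t)]
  [6*t*exp(2*t), 3*t*exp(2*t) + exp(2*t), -3*t*exp(2*t)]
  [2*t*exp(2*t), t*exp(2*t), -t*exp(2*t) + exp(2*t)]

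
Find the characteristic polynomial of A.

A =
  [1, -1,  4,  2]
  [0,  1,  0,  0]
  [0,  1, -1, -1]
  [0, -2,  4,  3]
x^4 - 4*x^3 + 6*x^2 - 4*x + 1

Expanding det(x·I − A) (e.g. by cofactor expansion or by noting that A is similar to its Jordan form J, which has the same characteristic polynomial as A) gives
  χ_A(x) = x^4 - 4*x^3 + 6*x^2 - 4*x + 1
which factors as (x - 1)^4. The eigenvalues (with algebraic multiplicities) are λ = 1 with multiplicity 4.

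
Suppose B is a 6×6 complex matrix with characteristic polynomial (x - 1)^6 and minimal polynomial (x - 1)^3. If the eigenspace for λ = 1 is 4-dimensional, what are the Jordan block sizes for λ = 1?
Block sizes for λ = 1: [3, 1, 1, 1]

Step 1 — from the characteristic polynomial, algebraic multiplicity of λ = 1 is 6. From dim ker(B − (1)·I) = 4, there are exactly 4 Jordan blocks for λ = 1.
Step 2 — from the minimal polynomial, the factor (x − 1)^3 tells us the largest block for λ = 1 has size 3.
Step 3 — with total size 6, 4 blocks, and largest block 3, the block sizes (in nonincreasing order) are [3, 1, 1, 1].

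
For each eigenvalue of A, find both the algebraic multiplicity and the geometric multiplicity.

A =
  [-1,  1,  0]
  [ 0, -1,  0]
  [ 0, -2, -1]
λ = -1: alg = 3, geom = 2

Step 1 — factor the characteristic polynomial to read off the algebraic multiplicities:
  χ_A(x) = (x + 1)^3

Step 2 — compute geometric multiplicities via the rank-nullity identity g(λ) = n − rank(A − λI):
  rank(A − (-1)·I) = 1, so dim ker(A − (-1)·I) = n − 1 = 2

Summary:
  λ = -1: algebraic multiplicity = 3, geometric multiplicity = 2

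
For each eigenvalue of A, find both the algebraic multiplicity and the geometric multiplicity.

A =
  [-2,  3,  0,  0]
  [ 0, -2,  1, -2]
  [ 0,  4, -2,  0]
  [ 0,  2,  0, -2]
λ = -2: alg = 4, geom = 2

Step 1 — factor the characteristic polynomial to read off the algebraic multiplicities:
  χ_A(x) = (x + 2)^4

Step 2 — compute geometric multiplicities via the rank-nullity identity g(λ) = n − rank(A − λI):
  rank(A − (-2)·I) = 2, so dim ker(A − (-2)·I) = n − 2 = 2

Summary:
  λ = -2: algebraic multiplicity = 4, geometric multiplicity = 2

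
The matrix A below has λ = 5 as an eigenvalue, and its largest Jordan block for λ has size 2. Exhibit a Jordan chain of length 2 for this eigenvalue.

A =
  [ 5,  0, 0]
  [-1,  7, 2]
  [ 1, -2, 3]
A Jordan chain for λ = 5 of length 2:
v_1 = (0, -1, 1)ᵀ
v_2 = (1, 0, 0)ᵀ

Let N = A − (5)·I. We want v_2 with N^2 v_2 = 0 but N^1 v_2 ≠ 0; then v_{j-1} := N · v_j for j = 2, …, 2.

Pick v_2 = (1, 0, 0)ᵀ.
Then v_1 = N · v_2 = (0, -1, 1)ᵀ.

Sanity check: (A − (5)·I) v_1 = (0, 0, 0)ᵀ = 0. ✓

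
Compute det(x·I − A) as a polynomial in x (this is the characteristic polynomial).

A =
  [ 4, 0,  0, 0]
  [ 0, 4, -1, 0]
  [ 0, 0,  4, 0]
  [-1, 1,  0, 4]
x^4 - 16*x^3 + 96*x^2 - 256*x + 256

Expanding det(x·I − A) (e.g. by cofactor expansion or by noting that A is similar to its Jordan form J, which has the same characteristic polynomial as A) gives
  χ_A(x) = x^4 - 16*x^3 + 96*x^2 - 256*x + 256
which factors as (x - 4)^4. The eigenvalues (with algebraic multiplicities) are λ = 4 with multiplicity 4.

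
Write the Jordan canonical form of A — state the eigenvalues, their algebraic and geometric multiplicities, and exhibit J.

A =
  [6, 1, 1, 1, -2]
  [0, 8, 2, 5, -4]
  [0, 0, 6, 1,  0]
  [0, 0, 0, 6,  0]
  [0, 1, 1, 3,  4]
J_2(6) ⊕ J_2(6) ⊕ J_1(6)

The characteristic polynomial is
  det(x·I − A) = x^5 - 30*x^4 + 360*x^3 - 2160*x^2 + 6480*x - 7776 = (x - 6)^5

Eigenvalues and multiplicities (the geometric multiplicity of λ is n − rank(A − λI), which equals the number of Jordan blocks for λ):
  λ = 6: algebraic multiplicity = 5, geometric multiplicity = 3

Determining the block sizes for each eigenvalue:
  λ = 6: with am = 5 and gm = 3, the partition is not yet determined (e.g. several partitions of 5 into 3 parts exist). Let N = A − (6)·I. Computing rank(N^1) = 2, rank(N^2) = 0; the number of blocks of size ≥ j is rank(N^{j−1}) − rank(N^j), giving [3, 2]. So we have 2 block(s) of size 2, 1 block(s) of size 1 → block sizes [2, 2, 1]

Assembling the blocks gives a Jordan form
J =
  [6, 1, 0, 0, 0]
  [0, 6, 0, 0, 0]
  [0, 0, 6, 1, 0]
  [0, 0, 0, 6, 0]
  [0, 0, 0, 0, 6]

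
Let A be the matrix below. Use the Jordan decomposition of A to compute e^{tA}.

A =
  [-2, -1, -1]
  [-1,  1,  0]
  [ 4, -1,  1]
e^{tA} =
  [t^2/2 - 2*t + 1, t^2 - t, t^2/2 - t]
  [t^2/2 - t, t^2 + t + 1, t^2/2]
  [-3*t^2/2 + 4*t, -3*t^2 - t, -3*t^2/2 + t + 1]

Strategy: write A = P · J · P⁻¹ where J is a Jordan canonical form, so e^{tA} = P · e^{tJ} · P⁻¹, and e^{tJ} can be computed block-by-block.

A has Jordan form
J =
  [0, 1, 0]
  [0, 0, 1]
  [0, 0, 0]
(up to reordering of blocks).

Per-block formulas:
  For a 3×3 Jordan block J_3(0): exp(t · J_3(0)) = e^(0t)·(I + t·N + (t^2/2)·N^2), where N is the 3×3 nilpotent shift.

After assembling e^{tJ} and conjugating by P, we get:

e^{tA} =
  [t^2/2 - 2*t + 1, t^2 - t, t^2/2 - t]
  [t^2/2 - t, t^2 + t + 1, t^2/2]
  [-3*t^2/2 + 4*t, -3*t^2 - t, -3*t^2/2 + t + 1]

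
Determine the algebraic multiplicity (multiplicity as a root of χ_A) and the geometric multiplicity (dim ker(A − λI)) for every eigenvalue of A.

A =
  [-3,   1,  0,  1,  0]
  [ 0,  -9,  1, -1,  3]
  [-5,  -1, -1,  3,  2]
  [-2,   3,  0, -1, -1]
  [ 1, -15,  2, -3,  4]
λ = -2: alg = 5, geom = 2

Step 1 — factor the characteristic polynomial to read off the algebraic multiplicities:
  χ_A(x) = (x + 2)^5

Step 2 — compute geometric multiplicities via the rank-nullity identity g(λ) = n − rank(A − λI):
  rank(A − (-2)·I) = 3, so dim ker(A − (-2)·I) = n − 3 = 2

Summary:
  λ = -2: algebraic multiplicity = 5, geometric multiplicity = 2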